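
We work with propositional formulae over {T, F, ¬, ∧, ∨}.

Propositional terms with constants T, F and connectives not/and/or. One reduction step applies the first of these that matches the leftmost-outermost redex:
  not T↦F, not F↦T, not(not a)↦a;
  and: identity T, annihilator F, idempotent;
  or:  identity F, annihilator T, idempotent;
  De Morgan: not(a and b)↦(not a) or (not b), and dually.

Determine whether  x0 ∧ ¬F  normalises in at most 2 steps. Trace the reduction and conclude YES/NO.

Answer: YES — reaches normal form x0 in 2 ≤ 2 steps

Derivation:
  start: x0 ∧ ¬F
  step 1: x0 ∧ T
  step 2: x0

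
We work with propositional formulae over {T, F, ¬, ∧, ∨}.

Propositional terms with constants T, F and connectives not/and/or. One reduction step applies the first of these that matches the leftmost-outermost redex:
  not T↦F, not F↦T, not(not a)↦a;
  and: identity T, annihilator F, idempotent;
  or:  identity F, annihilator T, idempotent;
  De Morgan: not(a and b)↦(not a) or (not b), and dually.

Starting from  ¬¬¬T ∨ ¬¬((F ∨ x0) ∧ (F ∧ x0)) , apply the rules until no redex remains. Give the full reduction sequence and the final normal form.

  start: ¬¬¬T ∨ ¬¬((F ∨ x0) ∧ (F ∧ x0))
  [1] ¬T ∨ ¬¬((F ∨ x0) ∧ (F ∧ x0))
  [2] F ∨ ¬¬((F ∨ x0) ∧ (F ∧ x0))
  [3] ¬¬((F ∨ x0) ∧ (F ∧ x0))
  [4] (F ∨ x0) ∧ (F ∧ x0)
  [5] x0 ∧ (F ∧ x0)
  [6] x0 ∧ F
  [7] F

Answer: normal form = F  (in 7 steps)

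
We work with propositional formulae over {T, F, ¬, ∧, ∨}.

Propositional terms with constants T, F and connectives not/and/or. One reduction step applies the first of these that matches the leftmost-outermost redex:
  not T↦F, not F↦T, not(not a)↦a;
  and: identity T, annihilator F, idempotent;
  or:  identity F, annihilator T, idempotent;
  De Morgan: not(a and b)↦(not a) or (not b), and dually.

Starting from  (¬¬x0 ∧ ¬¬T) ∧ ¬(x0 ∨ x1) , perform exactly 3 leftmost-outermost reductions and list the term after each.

  start: (¬¬x0 ∧ ¬¬T) ∧ ¬(x0 ∨ x1)
  [1] (x0 ∧ ¬¬T) ∧ ¬(x0 ∨ x1)
  [2] (x0 ∧ T) ∧ ¬(x0 ∨ x1)
  [3] x0 ∧ ¬(x0 ∨ x1)

Answer: after 3 steps: x0 ∧ ¬(x0 ∨ x1)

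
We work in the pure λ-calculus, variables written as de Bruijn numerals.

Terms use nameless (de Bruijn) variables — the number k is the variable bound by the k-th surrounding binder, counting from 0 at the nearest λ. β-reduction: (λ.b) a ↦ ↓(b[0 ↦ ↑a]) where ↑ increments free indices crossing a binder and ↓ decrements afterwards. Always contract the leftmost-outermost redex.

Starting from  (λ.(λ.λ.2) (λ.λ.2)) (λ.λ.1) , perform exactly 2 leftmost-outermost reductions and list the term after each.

Answer: after 2 steps: λ.λ.λ.1

Reduction:
  start: (λ.(λ.λ.2) (λ.λ.2)) (λ.λ.1)
  step 1: (λ.λ.λ.λ.1) (λ.λ.λ.λ.1)
  step 2: λ.λ.λ.1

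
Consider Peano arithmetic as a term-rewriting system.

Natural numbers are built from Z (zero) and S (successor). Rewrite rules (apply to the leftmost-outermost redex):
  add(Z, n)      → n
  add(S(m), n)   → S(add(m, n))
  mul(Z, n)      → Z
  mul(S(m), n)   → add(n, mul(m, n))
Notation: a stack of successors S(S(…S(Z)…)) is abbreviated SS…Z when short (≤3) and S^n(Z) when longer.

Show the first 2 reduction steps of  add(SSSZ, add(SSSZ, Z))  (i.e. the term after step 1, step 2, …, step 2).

Answer: after 2 steps: S(S(add(SZ, add(SSSZ, Z))))

Working:
  start: add(SSSZ, add(SSSZ, Z))
  →1  S(add(SSZ, add(SSSZ, Z)))
  →2  S(S(add(SZ, add(SSSZ, Z))))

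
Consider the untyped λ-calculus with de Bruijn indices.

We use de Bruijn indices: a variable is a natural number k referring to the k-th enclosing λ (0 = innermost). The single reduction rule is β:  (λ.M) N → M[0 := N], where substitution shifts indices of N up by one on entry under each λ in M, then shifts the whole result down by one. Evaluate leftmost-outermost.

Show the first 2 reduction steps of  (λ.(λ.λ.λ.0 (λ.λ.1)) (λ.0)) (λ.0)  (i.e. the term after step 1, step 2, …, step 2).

  start: (λ.(λ.λ.λ.0 (λ.λ.1)) (λ.0)) (λ.0)
  →1  (λ.λ.λ.0 (λ.λ.1)) (λ.0)
  →2  λ.λ.0 (λ.λ.1)

Answer: after 2 steps: λ.λ.0 (λ.λ.1)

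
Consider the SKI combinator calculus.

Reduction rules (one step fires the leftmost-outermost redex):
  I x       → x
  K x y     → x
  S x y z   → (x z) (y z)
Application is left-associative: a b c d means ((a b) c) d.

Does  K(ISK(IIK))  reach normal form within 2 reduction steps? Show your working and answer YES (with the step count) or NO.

Answer: NO — after 2 steps the term is K(SK(IK)), not yet normal

Working:
  start: K(ISK(IIK))
  [1] K(SK(IIK))
  [2] K(SK(IK))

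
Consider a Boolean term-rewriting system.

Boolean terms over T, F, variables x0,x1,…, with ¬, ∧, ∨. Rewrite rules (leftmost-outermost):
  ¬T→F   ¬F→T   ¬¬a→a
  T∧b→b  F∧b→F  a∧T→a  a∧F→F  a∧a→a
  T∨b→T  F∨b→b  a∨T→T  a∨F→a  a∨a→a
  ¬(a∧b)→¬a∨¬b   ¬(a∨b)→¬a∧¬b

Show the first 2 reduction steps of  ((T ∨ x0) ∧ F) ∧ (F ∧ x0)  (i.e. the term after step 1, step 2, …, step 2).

Answer: after 2 steps: F

Working:
  start: ((T ∨ x0) ∧ F) ∧ (F ∧ x0)
  step 1: F ∧ (F ∧ x0)
  step 2: F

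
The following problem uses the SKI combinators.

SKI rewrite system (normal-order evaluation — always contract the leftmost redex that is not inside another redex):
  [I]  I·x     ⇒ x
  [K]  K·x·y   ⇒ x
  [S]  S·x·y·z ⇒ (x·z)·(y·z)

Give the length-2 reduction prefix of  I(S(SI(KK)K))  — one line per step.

Answer: after 2 steps: S(IK(KKK))

Reduction:
  start: I(S(SI(KK)K))
  →1  S(SI(KK)K)
  →2  S(IK(KKK))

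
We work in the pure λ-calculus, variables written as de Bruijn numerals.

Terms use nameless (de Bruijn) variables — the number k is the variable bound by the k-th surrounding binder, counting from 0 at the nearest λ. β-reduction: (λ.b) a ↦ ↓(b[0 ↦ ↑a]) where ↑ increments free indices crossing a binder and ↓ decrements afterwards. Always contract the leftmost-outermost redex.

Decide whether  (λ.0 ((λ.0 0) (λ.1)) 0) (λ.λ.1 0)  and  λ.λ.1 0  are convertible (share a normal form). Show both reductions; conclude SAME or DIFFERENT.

Term A:
  start: (λ.0 ((λ.0 0) (λ.1)) 0) (λ.λ.1 0)
  step 1: (λ.λ.1 0) ((λ.0 0) (λ.λ.λ.1 0)) (λ.λ.1 0)
  step 2: (λ.(λ.0 0) (λ.λ.λ.1 0) 0) (λ.λ.1 0)
  step 3: (λ.0 0) (λ.λ.λ.1 0) (λ.λ.1 0)
  step 4: (λ.λ.λ.1 0) (λ.λ.λ.1 0) (λ.λ.1 0)
  step 5: (λ.λ.1 0) (λ.λ.1 0)
  step 6: λ.(λ.λ.1 0) 0
  step 7: λ.λ.1 0

Term B:
  start: λ.λ.1 0

Answer: SAME — A ⇓ λ.λ.1 0, B ⇓ λ.λ.1 0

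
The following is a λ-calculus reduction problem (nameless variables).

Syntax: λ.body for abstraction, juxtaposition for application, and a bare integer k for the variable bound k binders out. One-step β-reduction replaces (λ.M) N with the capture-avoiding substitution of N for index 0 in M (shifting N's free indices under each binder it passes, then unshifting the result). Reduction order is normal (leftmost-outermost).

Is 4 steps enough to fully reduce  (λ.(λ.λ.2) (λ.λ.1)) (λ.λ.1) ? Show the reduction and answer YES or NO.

Answer: YES — reaches normal form λ.λ.λ.1 in 2 ≤ 4 steps

Derivation:
  start: (λ.(λ.λ.2) (λ.λ.1)) (λ.λ.1)
  [1] (λ.λ.λ.λ.1) (λ.λ.1)
  [2] λ.λ.λ.1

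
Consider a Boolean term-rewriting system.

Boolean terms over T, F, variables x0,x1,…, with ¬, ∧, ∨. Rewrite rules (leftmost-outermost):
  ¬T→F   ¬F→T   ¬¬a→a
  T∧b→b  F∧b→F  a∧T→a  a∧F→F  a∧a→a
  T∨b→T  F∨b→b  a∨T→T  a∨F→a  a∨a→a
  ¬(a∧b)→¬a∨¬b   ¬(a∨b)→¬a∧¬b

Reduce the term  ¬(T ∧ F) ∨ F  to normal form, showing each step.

  start: ¬(T ∧ F) ∨ F
  step 1: ¬(T ∧ F)
  step 2: ¬T ∨ ¬F
  step 3: F ∨ ¬F
  step 4: ¬F
  step 5: T

Answer: normal form = T  (in 5 steps)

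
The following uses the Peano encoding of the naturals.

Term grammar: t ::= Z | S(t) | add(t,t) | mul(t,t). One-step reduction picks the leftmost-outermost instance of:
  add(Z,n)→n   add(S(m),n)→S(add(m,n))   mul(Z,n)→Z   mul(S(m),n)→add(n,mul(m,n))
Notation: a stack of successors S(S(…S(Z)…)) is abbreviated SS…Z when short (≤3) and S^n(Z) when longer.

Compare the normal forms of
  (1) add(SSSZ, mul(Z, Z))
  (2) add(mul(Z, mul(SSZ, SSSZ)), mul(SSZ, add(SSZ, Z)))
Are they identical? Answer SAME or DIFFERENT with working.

Term A:
  start: add(SSSZ, mul(Z, Z))
  [1] S(add(SSZ, mul(Z, Z)))
  [2] S(S(add(SZ, mul(Z, Z))))
  [3] S(S(S(add(Z, mul(Z, Z)))))
  [4] S(S(S(mul(Z, Z))))
  [5] SSSZ

Term B:
  start: add(mul(Z, mul(SSZ, SSSZ)), mul(SSZ, add(SSZ, Z)))
  [1] add(Z, mul(SSZ, add(SSZ, Z)))
  [2] mul(SSZ, add(SSZ, Z))
  [3] add(add(SSZ, Z), mul(SZ, add(SSZ, Z)))
  [4] add(S(add(SZ, Z)), mul(SZ, add(SSZ, Z)))
  [5] S(add(add(SZ, Z), mul(SZ, add(SSZ, Z))))
  [6] S(add(S(add(Z, Z)), mul(SZ, add(SSZ, Z))))
  [7] S(S(add(add(Z, Z), mul(SZ, add(SSZ, Z)))))
  [8] S(S(add(Z, mul(SZ, add(SSZ, Z)))))
  [9] S(S(mul(SZ, add(SSZ, Z))))
  [10] S(S(add(add(SSZ, Z), mul(Z, add(SSZ, Z)))))
  [11] S(S(add(S(add(SZ, Z)), mul(Z, add(SSZ, Z)))))
  [12] S(S(S(add(add(SZ, Z), mul(Z, add(SSZ, Z))))))
  [13] S(S(S(add(S(add(Z, Z)), mul(Z, add(SSZ, Z))))))
  [14] S(S(S(S(add(add(Z, Z), mul(Z, add(SSZ, Z)))))))
  [15] S(S(S(S(add(Z, mul(Z, add(SSZ, Z)))))))
  [16] S(S(S(S(mul(Z, add(SSZ, Z))))))
  [17] S^4(Z)

Answer: DIFFERENT — A ⇓ SSSZ, B ⇓ S^4(Z)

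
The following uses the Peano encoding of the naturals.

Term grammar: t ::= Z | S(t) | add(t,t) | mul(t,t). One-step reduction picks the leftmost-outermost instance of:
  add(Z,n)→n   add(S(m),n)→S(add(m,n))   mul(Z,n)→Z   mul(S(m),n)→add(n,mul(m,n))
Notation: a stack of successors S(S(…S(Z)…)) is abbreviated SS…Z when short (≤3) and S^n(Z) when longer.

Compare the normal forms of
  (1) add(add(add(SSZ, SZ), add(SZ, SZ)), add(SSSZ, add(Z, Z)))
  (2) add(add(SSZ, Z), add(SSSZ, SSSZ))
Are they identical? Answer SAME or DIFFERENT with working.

Answer: SAME — A ⇓ S^8(Z), B ⇓ S^8(Z)

Reduction:
Term A:
  start: add(add(add(SSZ, SZ), add(SZ, SZ)), add(SSSZ, add(Z, Z)))
  step 1: add(add(S(add(SZ, SZ)), add(SZ, SZ)), add(SSSZ, add(Z, Z)))
  step 2: add(S(add(add(SZ, SZ), add(SZ, SZ))), add(SSSZ, add(Z, Z)))
  step 3: S(add(add(add(SZ, SZ), add(SZ, SZ)), add(SSSZ, add(Z, Z))))
  step 4: S(add(add(S(add(Z, SZ)), add(SZ, SZ)), add(SSSZ, add(Z, Z))))
  step 5: S(add(S(add(add(Z, SZ), add(SZ, SZ))), add(SSSZ, add(Z, Z))))
  step 6: S(S(add(add(add(Z, SZ), add(SZ, SZ)), add(SSSZ, add(Z, Z)))))
  step 7: S(S(add(add(SZ, add(SZ, SZ)), add(SSSZ, add(Z, Z)))))
  step 8: S(S(add(S(add(Z, add(SZ, SZ))), add(SSSZ, add(Z, Z)))))
  step 9: S(S(S(add(add(Z, add(SZ, SZ)), add(SSSZ, add(Z, Z))))))
  step 10: S(S(S(add(add(SZ, SZ), add(SSSZ, add(Z, Z))))))
  step 11: S(S(S(add(S(add(Z, SZ)), add(SSSZ, add(Z, Z))))))
  step 12: S(S(S(S(add(add(Z, SZ), add(SSSZ, add(Z, Z)))))))
  step 13: S(S(S(S(add(SZ, add(SSSZ, add(Z, Z)))))))
  step 14: S(S(S(S(S(add(Z, add(SSSZ, add(Z, Z))))))))
  step 15: S(S(S(S(S(add(SSSZ, add(Z, Z)))))))
  step 16: S(S(S(S(S(S(add(SSZ, add(Z, Z))))))))
  step 17: S(S(S(S(S(S(S(add(SZ, add(Z, Z)))))))))
  step 18: S(S(S(S(S(S(S(S(add(Z, add(Z, Z))))))))))
  step 19: S(S(S(S(S(S(S(S(add(Z, Z)))))))))
  step 20: S^8(Z)

Term B:
  start: add(add(SSZ, Z), add(SSSZ, SSSZ))
  step 1: add(S(add(SZ, Z)), add(SSSZ, SSSZ))
  step 2: S(add(add(SZ, Z), add(SSSZ, SSSZ)))
  step 3: S(add(S(add(Z, Z)), add(SSSZ, SSSZ)))
  step 4: S(S(add(add(Z, Z), add(SSSZ, SSSZ))))
  step 5: S(S(add(Z, add(SSSZ, SSSZ))))
  step 6: S(S(add(SSSZ, SSSZ)))
  step 7: S(S(S(add(SSZ, SSSZ))))
  step 8: S(S(S(S(add(SZ, SSSZ)))))
  step 9: S(S(S(S(S(add(Z, SSSZ))))))
  step 10: S^8(Z)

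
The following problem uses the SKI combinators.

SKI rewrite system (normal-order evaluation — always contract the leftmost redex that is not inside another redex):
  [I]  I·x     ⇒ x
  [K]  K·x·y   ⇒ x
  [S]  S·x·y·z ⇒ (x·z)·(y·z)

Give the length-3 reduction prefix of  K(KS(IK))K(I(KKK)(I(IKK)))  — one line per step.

  start: K(KS(IK))K(I(KKK)(I(IKK)))
  step 1: KS(IK)(I(KKK)(I(IKK)))
  step 2: S(I(KKK)(I(IKK)))
  step 3: S(KKK(I(IKK)))

Answer: after 3 steps: S(KKK(I(IKK)))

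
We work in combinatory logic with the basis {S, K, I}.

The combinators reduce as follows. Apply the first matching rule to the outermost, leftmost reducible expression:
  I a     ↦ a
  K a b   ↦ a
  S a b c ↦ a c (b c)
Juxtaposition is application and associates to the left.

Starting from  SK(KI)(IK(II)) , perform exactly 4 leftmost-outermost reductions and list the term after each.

Answer: after 4 steps: KI

Working:
  start: SK(KI)(IK(II))
  [1] K(IK(II))(KI(IK(II)))
  [2] IK(II)
  [3] K(II)
  [4] KI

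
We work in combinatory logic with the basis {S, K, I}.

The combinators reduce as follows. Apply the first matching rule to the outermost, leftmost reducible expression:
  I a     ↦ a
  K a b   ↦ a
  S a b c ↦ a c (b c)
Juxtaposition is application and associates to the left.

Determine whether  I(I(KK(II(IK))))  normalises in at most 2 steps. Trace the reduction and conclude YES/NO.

  start: I(I(KK(II(IK))))
  [1] I(KK(II(IK)))
  [2] KK(II(IK))

Answer: NO — after 2 steps the term is KK(II(IK)), not yet normal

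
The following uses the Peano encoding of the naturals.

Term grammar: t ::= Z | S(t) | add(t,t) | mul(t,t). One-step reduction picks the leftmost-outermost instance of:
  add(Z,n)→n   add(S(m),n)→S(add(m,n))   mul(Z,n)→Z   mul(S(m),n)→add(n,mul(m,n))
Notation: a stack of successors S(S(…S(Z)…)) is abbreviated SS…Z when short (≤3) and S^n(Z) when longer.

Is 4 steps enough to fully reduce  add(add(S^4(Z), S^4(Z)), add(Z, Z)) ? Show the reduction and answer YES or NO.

Answer: NO — after 4 steps the term is S(S(add(add(SSZ, S^4(Z)), add(Z, Z)))), not yet normal

Working:
  start: add(add(S^4(Z), S^4(Z)), add(Z, Z))
  →1  add(S(add(SSSZ, S^4(Z))), add(Z, Z))
  →2  S(add(add(SSSZ, S^4(Z)), add(Z, Z)))
  →3  S(add(S(add(SSZ, S^4(Z))), add(Z, Z)))
  →4  S(S(add(add(SSZ, S^4(Z)), add(Z, Z))))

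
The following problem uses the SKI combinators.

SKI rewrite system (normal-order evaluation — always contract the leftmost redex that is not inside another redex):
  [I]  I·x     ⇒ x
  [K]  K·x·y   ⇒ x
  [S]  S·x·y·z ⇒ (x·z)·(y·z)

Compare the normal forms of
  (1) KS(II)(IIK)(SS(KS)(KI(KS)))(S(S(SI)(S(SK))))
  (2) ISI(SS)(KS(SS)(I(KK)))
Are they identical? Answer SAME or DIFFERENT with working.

Answer: DIFFERENT — A ⇓ S(S(SI)(S(SK))), B ⇓ S(KK)(SS(S(KK)))

Working:
Term A:
  start: KS(II)(IIK)(SS(KS)(KI(KS)))(S(S(SI)(S(SK))))
  [1] S(IIK)(SS(KS)(KI(KS)))(S(S(SI)(S(SK))))
  [2] IIK(S(S(SI)(S(SK))))(SS(KS)(KI(KS))(S(S(SI)(S(SK)))))
  [3] IK(S(S(SI)(S(SK))))(SS(KS)(KI(KS))(S(S(SI)(S(SK)))))
  [4] K(S(S(SI)(S(SK))))(SS(KS)(KI(KS))(S(S(SI)(S(SK)))))
  [5] S(S(SI)(S(SK)))

Term B:
  start: ISI(SS)(KS(SS)(I(KK)))
  [1] SI(SS)(KS(SS)(I(KK)))
  [2] I(KS(SS)(I(KK)))(SS(KS(SS)(I(KK))))
  [3] KS(SS)(I(KK))(SS(KS(SS)(I(KK))))
  [4] S(I(KK))(SS(KS(SS)(I(KK))))
  [5] S(KK)(SS(KS(SS)(I(KK))))
  [6] S(KK)(SS(S(I(KK))))
  [7] S(KK)(SS(S(KK)))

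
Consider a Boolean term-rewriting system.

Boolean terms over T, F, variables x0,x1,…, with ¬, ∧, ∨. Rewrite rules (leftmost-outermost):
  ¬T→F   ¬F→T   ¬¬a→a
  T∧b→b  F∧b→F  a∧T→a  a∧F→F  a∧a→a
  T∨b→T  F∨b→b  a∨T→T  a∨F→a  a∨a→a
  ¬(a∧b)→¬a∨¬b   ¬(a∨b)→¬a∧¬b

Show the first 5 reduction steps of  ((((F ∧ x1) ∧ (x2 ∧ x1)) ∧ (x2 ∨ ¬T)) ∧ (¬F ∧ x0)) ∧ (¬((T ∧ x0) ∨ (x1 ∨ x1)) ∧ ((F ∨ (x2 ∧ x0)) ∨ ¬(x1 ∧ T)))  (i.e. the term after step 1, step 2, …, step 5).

Answer: after 5 steps: F

Derivation:
  start: ((((F ∧ x1) ∧ (x2 ∧ x1)) ∧ (x2 ∨ ¬T)) ∧ (¬F ∧ x0)) ∧ (¬((T ∧ x0) ∨ (x1 ∨ x1)) ∧ ((F ∨ (x2 ∧ x0)) ∨ ¬(x1 ∧ T)))
  [1] (((F ∧ (x2 ∧ x1)) ∧ (x2 ∨ ¬T)) ∧ (¬F ∧ x0)) ∧ (¬((T ∧ x0) ∨ (x1 ∨ x1)) ∧ ((F ∨ (x2 ∧ x0)) ∨ ¬(x1 ∧ T)))
  [2] ((F ∧ (x2 ∨ ¬T)) ∧ (¬F ∧ x0)) ∧ (¬((T ∧ x0) ∨ (x1 ∨ x1)) ∧ ((F ∨ (x2 ∧ x0)) ∨ ¬(x1 ∧ T)))
  [3] (F ∧ (¬F ∧ x0)) ∧ (¬((T ∧ x0) ∨ (x1 ∨ x1)) ∧ ((F ∨ (x2 ∧ x0)) ∨ ¬(x1 ∧ T)))
  [4] F ∧ (¬((T ∧ x0) ∨ (x1 ∨ x1)) ∧ ((F ∨ (x2 ∧ x0)) ∨ ¬(x1 ∧ T)))
  [5] F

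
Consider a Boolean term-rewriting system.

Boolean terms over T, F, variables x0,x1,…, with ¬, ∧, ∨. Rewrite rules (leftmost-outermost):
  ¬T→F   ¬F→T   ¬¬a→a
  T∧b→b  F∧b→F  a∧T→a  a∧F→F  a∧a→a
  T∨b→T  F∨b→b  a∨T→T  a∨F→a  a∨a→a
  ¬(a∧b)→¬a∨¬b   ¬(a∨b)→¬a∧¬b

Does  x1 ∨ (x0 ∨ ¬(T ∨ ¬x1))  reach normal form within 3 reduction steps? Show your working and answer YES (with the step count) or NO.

  start: x1 ∨ (x0 ∨ ¬(T ∨ ¬x1))
  →1  x1 ∨ (x0 ∨ (¬T ∧ ¬¬x1))
  →2  x1 ∨ (x0 ∨ (F ∧ ¬¬x1))
  →3  x1 ∨ (x0 ∨ F)

Answer: NO — after 3 steps the term is x1 ∨ (x0 ∨ F), not yet normal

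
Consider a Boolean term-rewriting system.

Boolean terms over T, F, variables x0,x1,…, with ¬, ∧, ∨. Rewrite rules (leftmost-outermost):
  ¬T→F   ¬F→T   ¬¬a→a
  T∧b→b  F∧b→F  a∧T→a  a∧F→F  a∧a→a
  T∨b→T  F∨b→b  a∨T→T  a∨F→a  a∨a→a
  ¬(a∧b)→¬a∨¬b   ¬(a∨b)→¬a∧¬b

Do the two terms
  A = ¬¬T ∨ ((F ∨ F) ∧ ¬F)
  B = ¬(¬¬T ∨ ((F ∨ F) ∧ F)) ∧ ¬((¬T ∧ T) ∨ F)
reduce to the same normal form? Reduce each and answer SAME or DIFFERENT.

Answer: DIFFERENT — A ⇓ T, B ⇓ F

Working:
Term A:
  start: ¬¬T ∨ ((F ∨ F) ∧ ¬F)
  →1  T ∨ ((F ∨ F) ∧ ¬F)
  →2  T

Term B:
  start: ¬(¬¬T ∨ ((F ∨ F) ∧ F)) ∧ ¬((¬T ∧ T) ∨ F)
  →1  (¬¬¬T ∧ ¬((F ∨ F) ∧ F)) ∧ ¬((¬T ∧ T) ∨ F)
  →2  (¬T ∧ ¬((F ∨ F) ∧ F)) ∧ ¬((¬T ∧ T) ∨ F)
  →3  (F ∧ ¬((F ∨ F) ∧ F)) ∧ ¬((¬T ∧ T) ∨ F)
  →4  F ∧ ¬((¬T ∧ T) ∨ F)
  →5  F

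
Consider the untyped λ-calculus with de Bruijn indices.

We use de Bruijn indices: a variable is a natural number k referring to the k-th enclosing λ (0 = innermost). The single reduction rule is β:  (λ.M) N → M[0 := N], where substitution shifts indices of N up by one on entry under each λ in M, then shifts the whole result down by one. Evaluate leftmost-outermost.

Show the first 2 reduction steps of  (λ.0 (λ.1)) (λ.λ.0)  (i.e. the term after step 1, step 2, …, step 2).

  start: (λ.0 (λ.1)) (λ.λ.0)
  step 1: (λ.λ.0) (λ.λ.λ.0)
  step 2: λ.0

Answer: after 2 steps: λ.0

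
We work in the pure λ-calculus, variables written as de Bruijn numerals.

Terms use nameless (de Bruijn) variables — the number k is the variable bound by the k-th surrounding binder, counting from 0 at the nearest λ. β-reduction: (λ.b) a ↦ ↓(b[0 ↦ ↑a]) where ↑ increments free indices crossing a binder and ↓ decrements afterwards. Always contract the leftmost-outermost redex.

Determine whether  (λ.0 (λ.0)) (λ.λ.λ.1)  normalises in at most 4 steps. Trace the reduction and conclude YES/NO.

  start: (λ.0 (λ.0)) (λ.λ.λ.1)
  [1] (λ.λ.λ.1) (λ.0)
  [2] λ.λ.1

Answer: YES — reaches normal form λ.λ.1 in 2 ≤ 4 steps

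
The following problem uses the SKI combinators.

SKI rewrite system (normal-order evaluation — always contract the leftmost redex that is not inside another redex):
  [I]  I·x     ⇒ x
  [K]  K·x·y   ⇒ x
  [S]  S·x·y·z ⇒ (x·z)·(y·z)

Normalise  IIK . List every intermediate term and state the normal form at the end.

Answer: normal form = K  (in 2 steps)

Derivation:
  start: IIK
  [1] IK
  [2] K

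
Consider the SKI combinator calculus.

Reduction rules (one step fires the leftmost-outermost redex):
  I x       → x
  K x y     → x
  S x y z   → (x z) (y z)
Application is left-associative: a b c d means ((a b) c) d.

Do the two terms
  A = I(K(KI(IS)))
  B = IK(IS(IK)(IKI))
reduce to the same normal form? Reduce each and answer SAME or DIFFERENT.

Answer: DIFFERENT — A ⇓ KI, B ⇓ K(SK(KI))

Working:
Term A:
  start: I(K(KI(IS)))
  [1] K(KI(IS))
  [2] KI

Term B:
  start: IK(IS(IK)(IKI))
  [1] K(IS(IK)(IKI))
  [2] K(S(IK)(IKI))
  [3] K(SK(IKI))
  [4] K(SK(KI))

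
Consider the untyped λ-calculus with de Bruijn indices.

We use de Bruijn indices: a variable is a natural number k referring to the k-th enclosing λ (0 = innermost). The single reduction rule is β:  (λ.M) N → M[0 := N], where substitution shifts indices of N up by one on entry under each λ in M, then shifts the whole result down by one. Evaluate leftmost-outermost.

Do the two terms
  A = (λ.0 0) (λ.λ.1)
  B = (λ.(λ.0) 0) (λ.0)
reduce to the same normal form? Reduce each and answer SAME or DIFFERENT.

Term A:
  start: (λ.0 0) (λ.λ.1)
  step 1: (λ.λ.1) (λ.λ.1)
  step 2: λ.λ.λ.1

Term B:
  start: (λ.(λ.0) 0) (λ.0)
  step 1: (λ.0) (λ.0)
  step 2: λ.0

Answer: DIFFERENT — A ⇓ λ.λ.λ.1, B ⇓ λ.0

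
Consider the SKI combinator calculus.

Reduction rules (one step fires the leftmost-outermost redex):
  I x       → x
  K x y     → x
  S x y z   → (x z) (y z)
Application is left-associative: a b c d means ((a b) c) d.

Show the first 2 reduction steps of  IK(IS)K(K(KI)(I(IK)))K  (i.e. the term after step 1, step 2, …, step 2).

  start: IK(IS)K(K(KI)(I(IK)))K
  step 1: K(IS)K(K(KI)(I(IK)))K
  step 2: IS(K(KI)(I(IK)))K

Answer: after 2 steps: IS(K(KI)(I(IK)))K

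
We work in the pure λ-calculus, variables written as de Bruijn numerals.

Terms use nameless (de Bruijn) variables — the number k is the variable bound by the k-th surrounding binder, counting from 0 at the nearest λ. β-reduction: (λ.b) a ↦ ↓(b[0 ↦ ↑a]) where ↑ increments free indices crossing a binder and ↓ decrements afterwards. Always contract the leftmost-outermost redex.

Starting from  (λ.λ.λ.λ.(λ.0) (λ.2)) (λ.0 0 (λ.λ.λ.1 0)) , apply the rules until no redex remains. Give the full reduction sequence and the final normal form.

  start: (λ.λ.λ.λ.(λ.0) (λ.2)) (λ.0 0 (λ.λ.λ.1 0))
  step 1: λ.λ.λ.(λ.0) (λ.2)
  step 2: λ.λ.λ.λ.2

Answer: normal form = λ.λ.λ.λ.2  (in 2 steps)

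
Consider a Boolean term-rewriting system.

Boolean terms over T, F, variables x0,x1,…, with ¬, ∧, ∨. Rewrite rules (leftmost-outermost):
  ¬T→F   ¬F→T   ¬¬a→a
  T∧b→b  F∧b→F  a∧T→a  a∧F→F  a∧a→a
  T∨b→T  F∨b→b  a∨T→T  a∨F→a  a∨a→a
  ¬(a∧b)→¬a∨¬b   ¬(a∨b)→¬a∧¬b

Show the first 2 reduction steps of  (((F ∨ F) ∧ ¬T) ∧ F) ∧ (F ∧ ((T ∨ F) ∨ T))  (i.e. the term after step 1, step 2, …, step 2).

  start: (((F ∨ F) ∧ ¬T) ∧ F) ∧ (F ∧ ((T ∨ F) ∨ T))
  step 1: F ∧ (F ∧ ((T ∨ F) ∨ T))
  step 2: F

Answer: after 2 steps: F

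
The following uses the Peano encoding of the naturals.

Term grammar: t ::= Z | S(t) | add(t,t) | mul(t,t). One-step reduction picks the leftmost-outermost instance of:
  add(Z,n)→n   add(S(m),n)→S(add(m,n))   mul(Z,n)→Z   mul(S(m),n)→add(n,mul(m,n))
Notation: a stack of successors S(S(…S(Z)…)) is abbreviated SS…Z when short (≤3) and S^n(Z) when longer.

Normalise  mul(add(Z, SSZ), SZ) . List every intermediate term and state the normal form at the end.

  start: mul(add(Z, SSZ), SZ)
  [1] mul(SSZ, SZ)
  [2] add(SZ, mul(SZ, SZ))
  [3] S(add(Z, mul(SZ, SZ)))
  [4] S(mul(SZ, SZ))
  [5] S(add(SZ, mul(Z, SZ)))
  [6] S(S(add(Z, mul(Z, SZ))))
  [7] S(S(mul(Z, SZ)))
  [8] SSZ

Answer: normal form = SSZ  (in 8 steps)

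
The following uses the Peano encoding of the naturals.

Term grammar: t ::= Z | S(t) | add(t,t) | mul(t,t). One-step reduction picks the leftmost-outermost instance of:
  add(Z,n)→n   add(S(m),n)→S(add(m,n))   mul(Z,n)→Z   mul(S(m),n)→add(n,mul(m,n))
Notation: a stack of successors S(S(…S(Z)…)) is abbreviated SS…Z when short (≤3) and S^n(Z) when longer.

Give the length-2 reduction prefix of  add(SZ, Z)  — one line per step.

Answer: after 2 steps: SZ

Reduction:
  start: add(SZ, Z)
  [1] S(add(Z, Z))
  [2] SZ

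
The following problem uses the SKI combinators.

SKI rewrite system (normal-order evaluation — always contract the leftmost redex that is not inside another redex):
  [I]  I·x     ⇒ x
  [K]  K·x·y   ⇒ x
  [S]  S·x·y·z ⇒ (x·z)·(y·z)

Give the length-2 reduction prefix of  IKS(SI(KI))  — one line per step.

Answer: after 2 steps: S

Reduction:
  start: IKS(SI(KI))
  step 1: KS(SI(KI))
  step 2: S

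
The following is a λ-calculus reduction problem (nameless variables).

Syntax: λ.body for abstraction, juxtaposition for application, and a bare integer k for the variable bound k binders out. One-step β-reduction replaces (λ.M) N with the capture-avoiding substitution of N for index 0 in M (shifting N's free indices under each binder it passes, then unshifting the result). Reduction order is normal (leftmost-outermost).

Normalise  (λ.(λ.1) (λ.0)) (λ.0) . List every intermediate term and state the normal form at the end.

  start: (λ.(λ.1) (λ.0)) (λ.0)
  [1] (λ.λ.0) (λ.0)
  [2] λ.0

Answer: normal form = λ.0  (in 2 steps)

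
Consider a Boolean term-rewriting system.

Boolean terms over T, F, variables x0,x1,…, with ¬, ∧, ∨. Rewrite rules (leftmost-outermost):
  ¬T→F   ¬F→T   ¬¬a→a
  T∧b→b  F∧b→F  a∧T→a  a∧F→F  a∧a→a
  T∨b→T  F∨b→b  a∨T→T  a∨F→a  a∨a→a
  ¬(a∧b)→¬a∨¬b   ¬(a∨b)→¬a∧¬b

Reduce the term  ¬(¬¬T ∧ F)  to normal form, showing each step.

Answer: normal form = T  (in 5 steps)

Working:
  start: ¬(¬¬T ∧ F)
  step 1: ¬¬¬T ∨ ¬F
  step 2: ¬T ∨ ¬F
  step 3: F ∨ ¬F
  step 4: ¬F
  step 5: T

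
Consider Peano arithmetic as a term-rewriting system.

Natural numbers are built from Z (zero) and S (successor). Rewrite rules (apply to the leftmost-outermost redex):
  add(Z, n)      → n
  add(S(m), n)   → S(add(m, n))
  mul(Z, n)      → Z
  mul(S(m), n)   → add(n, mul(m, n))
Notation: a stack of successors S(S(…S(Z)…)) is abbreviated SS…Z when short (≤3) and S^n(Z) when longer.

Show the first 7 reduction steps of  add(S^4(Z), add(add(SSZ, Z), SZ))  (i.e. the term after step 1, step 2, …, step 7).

Answer: after 7 steps: S(S(S(S(S(add(add(SZ, Z), SZ))))))

Derivation:
  start: add(S^4(Z), add(add(SSZ, Z), SZ))
  [1] S(add(SSSZ, add(add(SSZ, Z), SZ)))
  [2] S(S(add(SSZ, add(add(SSZ, Z), SZ))))
  [3] S(S(S(add(SZ, add(add(SSZ, Z), SZ)))))
  [4] S(S(S(S(add(Z, add(add(SSZ, Z), SZ))))))
  [5] S(S(S(S(add(add(SSZ, Z), SZ)))))
  [6] S(S(S(S(add(S(add(SZ, Z)), SZ)))))
  [7] S(S(S(S(S(add(add(SZ, Z), SZ))))))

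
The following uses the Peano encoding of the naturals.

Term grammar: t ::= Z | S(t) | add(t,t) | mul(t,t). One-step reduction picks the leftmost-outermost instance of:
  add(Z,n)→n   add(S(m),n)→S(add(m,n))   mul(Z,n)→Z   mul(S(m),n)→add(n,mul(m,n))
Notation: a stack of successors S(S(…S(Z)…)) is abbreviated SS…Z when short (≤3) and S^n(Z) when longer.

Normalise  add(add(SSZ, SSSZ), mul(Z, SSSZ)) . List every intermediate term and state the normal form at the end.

Answer: normal form = S^5(Z)  (in 10 steps)

Working:
  start: add(add(SSZ, SSSZ), mul(Z, SSSZ))
  →1  add(S(add(SZ, SSSZ)), mul(Z, SSSZ))
  →2  S(add(add(SZ, SSSZ), mul(Z, SSSZ)))
  →3  S(add(S(add(Z, SSSZ)), mul(Z, SSSZ)))
  →4  S(S(add(add(Z, SSSZ), mul(Z, SSSZ))))
  →5  S(S(add(SSSZ, mul(Z, SSSZ))))
  →6  S(S(S(add(SSZ, mul(Z, SSSZ)))))
  →7  S(S(S(S(add(SZ, mul(Z, SSSZ))))))
  →8  S(S(S(S(S(add(Z, mul(Z, SSSZ)))))))
  →9  S(S(S(S(S(mul(Z, SSSZ))))))
  →10  S^5(Z)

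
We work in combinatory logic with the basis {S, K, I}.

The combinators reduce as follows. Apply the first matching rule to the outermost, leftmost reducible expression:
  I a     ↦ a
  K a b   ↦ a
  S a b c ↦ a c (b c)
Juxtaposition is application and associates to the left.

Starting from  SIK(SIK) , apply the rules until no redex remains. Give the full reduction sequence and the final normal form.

Answer: normal form = SIK  (in 5 steps)

Working:
  start: SIK(SIK)
  step 1: I(SIK)(K(SIK))
  step 2: SIK(K(SIK))
  step 3: I(K(SIK))(K(K(SIK)))
  step 4: K(SIK)(K(K(SIK)))
  step 5: SIK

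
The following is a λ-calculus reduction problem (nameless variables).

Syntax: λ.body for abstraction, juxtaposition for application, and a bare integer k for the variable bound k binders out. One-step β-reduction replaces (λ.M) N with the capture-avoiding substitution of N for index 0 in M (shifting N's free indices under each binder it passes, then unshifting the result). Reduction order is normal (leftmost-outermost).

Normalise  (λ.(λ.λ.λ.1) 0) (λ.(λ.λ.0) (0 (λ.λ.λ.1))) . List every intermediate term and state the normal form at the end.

  start: (λ.(λ.λ.λ.1) 0) (λ.(λ.λ.0) (0 (λ.λ.λ.1)))
  step 1: (λ.λ.λ.1) (λ.(λ.λ.0) (0 (λ.λ.λ.1)))
  step 2: λ.λ.1

Answer: normal form = λ.λ.1  (in 2 steps)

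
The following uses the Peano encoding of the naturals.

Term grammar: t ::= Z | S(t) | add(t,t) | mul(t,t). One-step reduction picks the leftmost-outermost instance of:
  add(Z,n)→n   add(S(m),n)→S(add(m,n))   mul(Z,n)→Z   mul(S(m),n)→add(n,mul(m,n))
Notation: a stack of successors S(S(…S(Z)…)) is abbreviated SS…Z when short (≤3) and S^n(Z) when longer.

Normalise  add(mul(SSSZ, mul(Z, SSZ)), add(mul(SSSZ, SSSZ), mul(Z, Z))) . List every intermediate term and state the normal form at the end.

  start: add(mul(SSSZ, mul(Z, SSZ)), add(mul(SSSZ, SSSZ), mul(Z, Z)))
  step 1: add(add(mul(Z, SSZ), mul(SSZ, mul(Z, SSZ))), add(mul(SSSZ, SSSZ), mul(Z, Z)))
  step 2: add(add(Z, mul(SSZ, mul(Z, SSZ))), add(mul(SSSZ, SSSZ), mul(Z, Z)))
  step 3: add(mul(SSZ, mul(Z, SSZ)), add(mul(SSSZ, SSSZ), mul(Z, Z)))
  step 4: add(add(mul(Z, SSZ), mul(SZ, mul(Z, SSZ))), add(mul(SSSZ, SSSZ), mul(Z, Z)))
  step 5: add(add(Z, mul(SZ, mul(Z, SSZ))), add(mul(SSSZ, SSSZ), mul(Z, Z)))
  step 6: add(mul(SZ, mul(Z, SSZ)), add(mul(SSSZ, SSSZ), mul(Z, Z)))
  step 7: add(add(mul(Z, SSZ), mul(Z, mul(Z, SSZ))), add(mul(SSSZ, SSSZ), mul(Z, Z)))
  step 8: add(add(Z, mul(Z, mul(Z, SSZ))), add(mul(SSSZ, SSSZ), mul(Z, Z)))
  step 9: add(mul(Z, mul(Z, SSZ)), add(mul(SSSZ, SSSZ), mul(Z, Z)))
  step 10: add(Z, add(mul(SSSZ, SSSZ), mul(Z, Z)))
  step 11: add(mul(SSSZ, SSSZ), mul(Z, Z))
  step 12: add(add(SSSZ, mul(SSZ, SSSZ)), mul(Z, Z))
  step 13: add(S(add(SSZ, mul(SSZ, SSSZ))), mul(Z, Z))
  step 14: S(add(add(SSZ, mul(SSZ, SSSZ)), mul(Z, Z)))
  step 15: S(add(S(add(SZ, mul(SSZ, SSSZ))), mul(Z, Z)))
  step 16: S(S(add(add(SZ, mul(SSZ, SSSZ)), mul(Z, Z))))
  step 17: S(S(add(S(add(Z, mul(SSZ, SSSZ))), mul(Z, Z))))
  step 18: S(S(S(add(add(Z, mul(SSZ, SSSZ)), mul(Z, Z)))))
  step 19: S(S(S(add(mul(SSZ, SSSZ), mul(Z, Z)))))
  step 20: S(S(S(add(add(SSSZ, mul(SZ, SSSZ)), mul(Z, Z)))))
  step 21: S(S(S(add(S(add(SSZ, mul(SZ, SSSZ))), mul(Z, Z)))))
  step 22: S(S(S(S(add(add(SSZ, mul(SZ, SSSZ)), mul(Z, Z))))))
  step 23: S(S(S(S(add(S(add(SZ, mul(SZ, SSSZ))), mul(Z, Z))))))
  step 24: S(S(S(S(S(add(add(SZ, mul(SZ, SSSZ)), mul(Z, Z)))))))
  step 25: S(S(S(S(S(add(S(add(Z, mul(SZ, SSSZ))), mul(Z, Z)))))))
  step 26: S(S(S(S(S(S(add(add(Z, mul(SZ, SSSZ)), mul(Z, Z))))))))
  step 27: S(S(S(S(S(S(add(mul(SZ, SSSZ), mul(Z, Z))))))))
  step 28: S(S(S(S(S(S(add(add(SSSZ, mul(Z, SSSZ)), mul(Z, Z))))))))
  step 29: S(S(S(S(S(S(add(S(add(SSZ, mul(Z, SSSZ))), mul(Z, Z))))))))
  step 30: S(S(S(S(S(S(S(add(add(SSZ, mul(Z, SSSZ)), mul(Z, Z)))))))))
  step 31: S(S(S(S(S(S(S(add(S(add(SZ, mul(Z, SSSZ))), mul(Z, Z)))))))))
  step 32: S(S(S(S(S(S(S(S(add(add(SZ, mul(Z, SSSZ)), mul(Z, Z))))))))))
  step 33: S(S(S(S(S(S(S(S(add(S(add(Z, mul(Z, SSSZ))), mul(Z, Z))))))))))
  step 34: S(S(S(S(S(S(S(S(S(add(add(Z, mul(Z, SSSZ)), mul(Z, Z)))))))))))
  step 35: S(S(S(S(S(S(S(S(S(add(mul(Z, SSSZ), mul(Z, Z)))))))))))
  step 36: S(S(S(S(S(S(S(S(S(add(Z, mul(Z, Z)))))))))))
  step 37: S(S(S(S(S(S(S(S(S(mul(Z, Z))))))))))
  step 38: S^9(Z)

Answer: normal form = S^9(Z)  (in 38 steps)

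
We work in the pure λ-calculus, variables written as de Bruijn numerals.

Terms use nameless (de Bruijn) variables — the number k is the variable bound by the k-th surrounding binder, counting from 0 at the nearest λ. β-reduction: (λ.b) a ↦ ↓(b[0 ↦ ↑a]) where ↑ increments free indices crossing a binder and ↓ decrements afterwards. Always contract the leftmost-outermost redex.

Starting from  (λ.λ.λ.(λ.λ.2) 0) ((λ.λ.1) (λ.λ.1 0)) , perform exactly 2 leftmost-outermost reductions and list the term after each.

  start: (λ.λ.λ.(λ.λ.2) 0) ((λ.λ.1) (λ.λ.1 0))
  step 1: λ.λ.(λ.λ.2) 0
  step 2: λ.λ.λ.1

Answer: after 2 steps: λ.λ.λ.1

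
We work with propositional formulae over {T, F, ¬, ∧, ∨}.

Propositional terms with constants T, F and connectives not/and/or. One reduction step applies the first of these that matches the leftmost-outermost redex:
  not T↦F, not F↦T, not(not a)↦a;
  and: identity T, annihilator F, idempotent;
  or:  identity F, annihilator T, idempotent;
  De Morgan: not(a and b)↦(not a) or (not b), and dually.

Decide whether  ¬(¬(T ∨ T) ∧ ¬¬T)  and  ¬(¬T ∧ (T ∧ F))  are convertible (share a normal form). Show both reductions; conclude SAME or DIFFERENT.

Term A:
  start: ¬(¬(T ∨ T) ∧ ¬¬T)
  step 1: ¬¬(T ∨ T) ∨ ¬¬¬T
  step 2: (T ∨ T) ∨ ¬¬¬T
  step 3: T ∨ ¬¬¬T
  step 4: T

Term B:
  start: ¬(¬T ∧ (T ∧ F))
  step 1: ¬¬T ∨ ¬(T ∧ F)
  step 2: T ∨ ¬(T ∧ F)
  step 3: T

Answer: SAME — A ⇓ T, B ⇓ T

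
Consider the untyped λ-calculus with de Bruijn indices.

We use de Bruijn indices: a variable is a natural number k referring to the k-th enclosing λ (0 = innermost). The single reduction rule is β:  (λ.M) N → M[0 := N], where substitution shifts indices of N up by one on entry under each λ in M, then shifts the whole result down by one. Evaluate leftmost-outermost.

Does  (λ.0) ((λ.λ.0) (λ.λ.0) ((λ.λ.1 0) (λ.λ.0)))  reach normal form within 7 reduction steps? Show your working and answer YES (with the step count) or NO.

Answer: YES — reaches normal form λ.λ.0 in 5 ≤ 7 steps

Derivation:
  start: (λ.0) ((λ.λ.0) (λ.λ.0) ((λ.λ.1 0) (λ.λ.0)))
  [1] (λ.λ.0) (λ.λ.0) ((λ.λ.1 0) (λ.λ.0))
  [2] (λ.0) ((λ.λ.1 0) (λ.λ.0))
  [3] (λ.λ.1 0) (λ.λ.0)
  [4] λ.(λ.λ.0) 0
  [5] λ.λ.0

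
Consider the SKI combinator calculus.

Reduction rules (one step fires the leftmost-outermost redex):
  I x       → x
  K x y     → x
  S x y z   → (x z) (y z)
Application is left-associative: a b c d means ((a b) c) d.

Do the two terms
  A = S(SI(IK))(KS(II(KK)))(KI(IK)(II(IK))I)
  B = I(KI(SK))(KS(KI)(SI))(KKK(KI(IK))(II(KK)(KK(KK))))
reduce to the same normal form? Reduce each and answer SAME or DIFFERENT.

Term A:
  start: S(SI(IK))(KS(II(KK)))(KI(IK)(II(IK))I)
  →1  SI(IK)(KI(IK)(II(IK))I)(KS(II(KK))(KI(IK)(II(IK))I))
  →2  I(KI(IK)(II(IK))I)(IK(KI(IK)(II(IK))I))(KS(II(KK))(KI(IK)(II(IK))I))
  →3  KI(IK)(II(IK))I(IK(KI(IK)(II(IK))I))(KS(II(KK))(KI(IK)(II(IK))I))
  →4  I(II(IK))I(IK(KI(IK)(II(IK))I))(KS(II(KK))(KI(IK)(II(IK))I))
  →5  II(IK)I(IK(KI(IK)(II(IK))I))(KS(II(KK))(KI(IK)(II(IK))I))
  →6  I(IK)I(IK(KI(IK)(II(IK))I))(KS(II(KK))(KI(IK)(II(IK))I))
  →7  IKI(IK(KI(IK)(II(IK))I))(KS(II(KK))(KI(IK)(II(IK))I))
  →8  KI(IK(KI(IK)(II(IK))I))(KS(II(KK))(KI(IK)(II(IK))I))
  →9  I(KS(II(KK))(KI(IK)(II(IK))I))
  →10  KS(II(KK))(KI(IK)(II(IK))I)
  →11  S(KI(IK)(II(IK))I)
  →12  S(I(II(IK))I)
  →13  S(II(IK)I)
  →14  S(I(IK)I)
  →15  S(IKI)
  →16  S(KI)

Term B:
  start: I(KI(SK))(KS(KI)(SI))(KKK(KI(IK))(II(KK)(KK(KK))))
  →1  KI(SK)(KS(KI)(SI))(KKK(KI(IK))(II(KK)(KK(KK))))
  →2  I(KS(KI)(SI))(KKK(KI(IK))(II(KK)(KK(KK))))
  →3  KS(KI)(SI)(KKK(KI(IK))(II(KK)(KK(KK))))
  →4  S(SI)(KKK(KI(IK))(II(KK)(KK(KK))))
  →5  S(SI)(K(KI(IK))(II(KK)(KK(KK))))
  →6  S(SI)(KI(IK))
  →7  S(SI)I

Answer: DIFFERENT — A ⇓ S(KI), B ⇓ S(SI)I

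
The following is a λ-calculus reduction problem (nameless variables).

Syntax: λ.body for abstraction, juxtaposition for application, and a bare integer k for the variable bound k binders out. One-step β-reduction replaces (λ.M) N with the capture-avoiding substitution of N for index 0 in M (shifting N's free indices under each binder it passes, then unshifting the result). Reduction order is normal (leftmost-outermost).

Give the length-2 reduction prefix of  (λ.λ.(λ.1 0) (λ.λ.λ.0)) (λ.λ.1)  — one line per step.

  start: (λ.λ.(λ.1 0) (λ.λ.λ.0)) (λ.λ.1)
  [1] λ.(λ.1 0) (λ.λ.λ.0)
  [2] λ.0 (λ.λ.λ.0)

Answer: after 2 steps: λ.0 (λ.λ.λ.0)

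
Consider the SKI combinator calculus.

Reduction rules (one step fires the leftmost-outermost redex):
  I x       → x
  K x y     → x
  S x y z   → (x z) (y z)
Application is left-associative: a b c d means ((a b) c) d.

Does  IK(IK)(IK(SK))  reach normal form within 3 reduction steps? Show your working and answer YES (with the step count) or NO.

  start: IK(IK)(IK(SK))
  →1  K(IK)(IK(SK))
  →2  IK
  →3  K

Answer: YES — reaches normal form K in 3 ≤ 3 steps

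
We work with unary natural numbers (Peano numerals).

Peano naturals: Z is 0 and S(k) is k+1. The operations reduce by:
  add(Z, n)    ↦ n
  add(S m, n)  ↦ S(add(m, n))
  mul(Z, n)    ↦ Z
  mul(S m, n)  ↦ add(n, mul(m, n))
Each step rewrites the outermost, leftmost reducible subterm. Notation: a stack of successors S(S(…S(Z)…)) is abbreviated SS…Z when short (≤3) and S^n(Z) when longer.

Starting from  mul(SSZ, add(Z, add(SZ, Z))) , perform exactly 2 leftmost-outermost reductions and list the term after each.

Answer: after 2 steps: add(add(SZ, Z), mul(SZ, add(Z, add(SZ, Z))))

Working:
  start: mul(SSZ, add(Z, add(SZ, Z)))
  →1  add(add(Z, add(SZ, Z)), mul(SZ, add(Z, add(SZ, Z))))
  →2  add(add(SZ, Z), mul(SZ, add(Z, add(SZ, Z))))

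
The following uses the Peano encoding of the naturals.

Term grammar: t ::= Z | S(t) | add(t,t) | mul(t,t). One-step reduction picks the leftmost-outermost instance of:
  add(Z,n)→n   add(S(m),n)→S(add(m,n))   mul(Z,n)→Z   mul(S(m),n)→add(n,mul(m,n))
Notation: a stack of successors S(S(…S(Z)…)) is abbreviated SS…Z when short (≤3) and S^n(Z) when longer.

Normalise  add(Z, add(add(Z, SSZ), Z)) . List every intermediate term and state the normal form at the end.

Answer: normal form = SSZ  (in 5 steps)

Derivation:
  start: add(Z, add(add(Z, SSZ), Z))
  →1  add(add(Z, SSZ), Z)
  →2  add(SSZ, Z)
  →3  S(add(SZ, Z))
  →4  S(S(add(Z, Z)))
  →5  SSZ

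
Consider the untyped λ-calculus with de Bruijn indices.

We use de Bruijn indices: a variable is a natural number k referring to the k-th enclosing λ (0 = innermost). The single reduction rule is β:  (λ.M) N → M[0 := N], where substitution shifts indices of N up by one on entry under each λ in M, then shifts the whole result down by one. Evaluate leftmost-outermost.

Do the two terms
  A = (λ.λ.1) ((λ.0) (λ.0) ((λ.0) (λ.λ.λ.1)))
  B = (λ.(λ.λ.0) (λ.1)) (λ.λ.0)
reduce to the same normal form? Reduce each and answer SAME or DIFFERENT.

Answer: DIFFERENT — A ⇓ λ.λ.λ.λ.1, B ⇓ λ.0

Derivation:
Term A:
  start: (λ.λ.1) ((λ.0) (λ.0) ((λ.0) (λ.λ.λ.1)))
  [1] λ.(λ.0) (λ.0) ((λ.0) (λ.λ.λ.1))
  [2] λ.(λ.0) ((λ.0) (λ.λ.λ.1))
  [3] λ.(λ.0) (λ.λ.λ.1)
  [4] λ.λ.λ.λ.1

Term B:
  start: (λ.(λ.λ.0) (λ.1)) (λ.λ.0)
  [1] (λ.λ.0) (λ.λ.λ.0)
  [2] λ.0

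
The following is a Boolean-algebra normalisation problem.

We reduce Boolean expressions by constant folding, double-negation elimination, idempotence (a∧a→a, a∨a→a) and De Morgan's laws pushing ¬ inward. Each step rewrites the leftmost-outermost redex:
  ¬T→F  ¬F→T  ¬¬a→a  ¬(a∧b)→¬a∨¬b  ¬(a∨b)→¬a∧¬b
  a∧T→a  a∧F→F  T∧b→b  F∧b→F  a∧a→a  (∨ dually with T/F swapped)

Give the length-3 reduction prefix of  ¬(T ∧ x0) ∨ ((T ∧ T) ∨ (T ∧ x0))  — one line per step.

  start: ¬(T ∧ x0) ∨ ((T ∧ T) ∨ (T ∧ x0))
  [1] (¬T ∨ ¬x0) ∨ ((T ∧ T) ∨ (T ∧ x0))
  [2] (F ∨ ¬x0) ∨ ((T ∧ T) ∨ (T ∧ x0))
  [3] ¬x0 ∨ ((T ∧ T) ∨ (T ∧ x0))

Answer: after 3 steps: ¬x0 ∨ ((T ∧ T) ∨ (T ∧ x0))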